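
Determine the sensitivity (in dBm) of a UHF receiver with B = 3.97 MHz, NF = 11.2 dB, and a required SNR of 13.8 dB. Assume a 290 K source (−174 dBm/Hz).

Sensitivity = −174 + 10 log₁₀(B) + NF + SNR_min
= −174 + 65.99 + 11.2 + 13.8
= −83.01 dBm → −83.0 dBm

−83.0 dBm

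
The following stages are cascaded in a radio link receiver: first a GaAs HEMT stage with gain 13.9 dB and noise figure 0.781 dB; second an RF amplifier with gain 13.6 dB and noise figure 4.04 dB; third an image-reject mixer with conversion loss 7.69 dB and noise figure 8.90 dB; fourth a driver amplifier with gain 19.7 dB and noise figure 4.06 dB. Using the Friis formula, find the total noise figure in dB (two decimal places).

Convert to linear (a loss of L dB is a gain of −L dB): F_i = 10^(NF_i/10), G_i = 10^(G_i,dB/10)
  Stage 1: F_1 = 10^(0.781/10) = 1.197, G_1 = 10^(13.9/10) = 24.55
  Stage 2: F_2 = 10^(4.04/10) = 2.535, G_2 = 10^(13.6/10) = 22.91
  Stage 3: F_3 = 10^(8.90/10) = 7.762, G_3 = 10^(−7.69/10) = 0.1702
  Stage 4: F_4 = 10^(4.06/10) = 2.547, G_4 = 10^(19.7/10) = 93.33
Friis cascade:
  F = 1.197 + (2.535 − 1)/24.55 + (7.762 − 1)/562.3 + (2.547 − 1)/95.72 = 1.288
NF = 10 log₁₀(1.288) = 1.10 dB

1.10 dB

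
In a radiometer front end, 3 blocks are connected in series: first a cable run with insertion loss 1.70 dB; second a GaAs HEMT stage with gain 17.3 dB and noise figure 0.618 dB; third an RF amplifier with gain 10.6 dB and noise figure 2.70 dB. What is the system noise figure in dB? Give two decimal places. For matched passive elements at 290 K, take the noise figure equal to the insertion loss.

2.38 dB

Convert to linear (a loss of L dB is a gain of −L dB): F_i = 10^(NF_i/10), G_i = 10^(G_i,dB/10)
  Stage 1: F_1 = 10^(1.70/10) = 1.479, G_1 = 10^(−1.70/10) = 0.6761
  Stage 2: F_2 = 10^(0.618/10) = 1.153, G_2 = 10^(17.3/10) = 53.70
  Stage 3: F_3 = 10^(2.70/10) = 1.862, G_3 = 10^(10.6/10) = 11.48
Friis cascade:
  F = 1.479 + (1.153 − 1)/0.6761 + (1.862 − 1)/36.31 = 1.729
NF = 10 log₁₀(1.729) = 2.38 dB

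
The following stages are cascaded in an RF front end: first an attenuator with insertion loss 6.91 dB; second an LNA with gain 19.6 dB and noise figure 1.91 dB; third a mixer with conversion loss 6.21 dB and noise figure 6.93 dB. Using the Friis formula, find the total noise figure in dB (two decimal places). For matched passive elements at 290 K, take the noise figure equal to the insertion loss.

Convert to linear (a loss of L dB is a gain of −L dB): F_i = 10^(NF_i/10), G_i = 10^(G_i,dB/10)
  Stage 1: F_1 = 10^(6.91/10) = 4.909, G_1 = 10^(−6.91/10) = 0.2037
  Stage 2: F_2 = 10^(1.91/10) = 1.552, G_2 = 10^(19.6/10) = 91.20
  Stage 3: F_3 = 10^(6.93/10) = 4.932, G_3 = 10^(−6.21/10) = 0.2393
Friis cascade:
  F = 4.909 + (1.552 − 1)/0.2037 + (4.932 − 1)/18.58 = 7.832
NF = 10 log₁₀(7.832) = 8.94 dB

8.94 dB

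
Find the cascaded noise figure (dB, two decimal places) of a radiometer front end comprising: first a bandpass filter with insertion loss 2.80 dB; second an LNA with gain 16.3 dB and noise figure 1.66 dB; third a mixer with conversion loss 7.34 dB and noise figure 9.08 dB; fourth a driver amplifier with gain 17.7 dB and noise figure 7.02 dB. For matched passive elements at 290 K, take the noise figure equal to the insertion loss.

Convert to linear (a loss of L dB is a gain of −L dB): F_i = 10^(NF_i/10), G_i = 10^(G_i,dB/10)
  Stage 1: F_1 = 10^(2.80/10) = 1.905, G_1 = 10^(−2.80/10) = 0.5248
  Stage 2: F_2 = 10^(1.66/10) = 1.466, G_2 = 10^(16.3/10) = 42.66
  Stage 3: F_3 = 10^(9.08/10) = 8.091, G_3 = 10^(−7.34/10) = 0.1845
  Stage 4: F_4 = 10^(7.02/10) = 5.035, G_4 = 10^(17.7/10) = 58.88
Friis cascade:
  F = 1.905 + (1.466 − 1)/0.5248 + (8.091 − 1)/22.39 + (5.035 − 1)/4.130 = 4.086
NF = 10 log₁₀(4.086) = 6.11 dB

6.11 dB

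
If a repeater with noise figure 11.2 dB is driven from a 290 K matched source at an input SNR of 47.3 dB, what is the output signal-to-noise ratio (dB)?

36.1 dB

By definition F = SNR_in/SNR_out, so in dB: SNR_out = SNR_in − NF
SNR_out = 47.3 − 11.2 = 36.1 dB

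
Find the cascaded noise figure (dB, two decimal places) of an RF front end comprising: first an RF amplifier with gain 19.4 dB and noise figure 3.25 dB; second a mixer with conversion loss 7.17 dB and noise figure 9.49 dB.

3.43 dB

Convert to linear (a loss of L dB is a gain of −L dB): F_i = 10^(NF_i/10), G_i = 10^(G_i,dB/10)
  Stage 1: F_1 = 10^(3.25/10) = 2.113, G_1 = 10^(19.4/10) = 87.10
  Stage 2: F_2 = 10^(9.49/10) = 8.892, G_2 = 10^(−7.17/10) = 0.1919
Friis cascade:
  F = 2.113 + (8.892 − 1)/87.10 = 2.204
NF = 10 log₁₀(2.204) = 3.43 dB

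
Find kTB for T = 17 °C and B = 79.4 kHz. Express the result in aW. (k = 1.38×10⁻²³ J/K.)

T = 17 °C + 273.15 = 290.15 K
P_n = kTB = 1.38×10⁻²³ × 290.15 × 7.94×10⁴ = 3.18×10⁻¹⁶ W = 318 aW

318 aW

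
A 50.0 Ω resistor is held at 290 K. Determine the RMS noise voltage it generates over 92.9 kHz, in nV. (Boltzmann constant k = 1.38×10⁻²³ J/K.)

V_n = √(4kTRB)
4kTRB = 4 × 1.38×10⁻²³ × 290 × 5.00×10¹ × 9.29×10⁴ = 7.44×10⁻¹⁴ V²
V_n = √(7.44×10⁻¹⁴) = 2.73×10⁻⁷ V = 273 nV

273 nV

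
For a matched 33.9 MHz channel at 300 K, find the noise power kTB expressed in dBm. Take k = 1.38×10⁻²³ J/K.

−98.5 dBm

P_n = kTB = 1.38×10⁻²³ × 300 × 3.39×10⁷ = 1.40×10⁻¹³ W
In dBm: 10 log₁₀(1.40×10⁻¹³ / 10⁻³) = −98.5 dBm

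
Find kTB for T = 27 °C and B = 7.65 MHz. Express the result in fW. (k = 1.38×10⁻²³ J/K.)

T = 27 °C + 273.15 = 300.15 K
P_n = kTB = 1.38×10⁻²³ × 300.15 × 7.65×10⁶ = 3.17×10⁻¹⁴ W = 31.7 fW

31.7 fW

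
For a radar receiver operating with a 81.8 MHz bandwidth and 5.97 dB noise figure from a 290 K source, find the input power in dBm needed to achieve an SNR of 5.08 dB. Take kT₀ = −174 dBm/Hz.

Sensitivity = −174 + 10 log₁₀(B) + NF + SNR_min
= −174 + 79.13 + 5.97 + 5.08
= −83.82 dBm → −83.8 dBm

−83.8 dBm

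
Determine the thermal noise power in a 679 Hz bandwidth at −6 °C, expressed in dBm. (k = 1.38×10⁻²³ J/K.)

−146.0 dBm

T = −6 °C + 273.15 = 267.15 K
P_n = kTB = 1.38×10⁻²³ × 267.15 × 6.79×10² = 2.50×10⁻¹⁸ W
In dBm: 10 log₁₀(2.50×10⁻¹⁸ / 10⁻³) = −146.0 dBm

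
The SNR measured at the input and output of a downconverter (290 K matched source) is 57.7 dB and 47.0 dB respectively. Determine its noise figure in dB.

10.7 dB

NF (dB) = SNR_in(dB) − SNR_out(dB) when the source is at T₀
NF = 57.7 − 47.0 = 10.7 dB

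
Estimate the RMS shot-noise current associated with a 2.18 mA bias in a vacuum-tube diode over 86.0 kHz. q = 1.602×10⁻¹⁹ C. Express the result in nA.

7.75 nA

I_n = √(2qI·B)
2qI·B = 2 × 1.602×10⁻¹⁹ × 2.18×10⁻³ × 8.60×10⁴ = 6.01×10⁻¹⁷ A²
I_n = √(6.01×10⁻¹⁷) = 7.75×10⁻⁹ A = 7.75 nA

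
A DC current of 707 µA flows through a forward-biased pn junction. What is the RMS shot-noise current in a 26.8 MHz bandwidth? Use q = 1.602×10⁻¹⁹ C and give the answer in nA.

77.9 nA

I_n = √(2qI·B)
2qI·B = 2 × 1.602×10⁻¹⁹ × 7.07×10⁻⁴ × 2.68×10⁷ = 6.07×10⁻¹⁵ A²
I_n = √(6.07×10⁻¹⁵) = 7.79×10⁻⁸ A = 77.9 nA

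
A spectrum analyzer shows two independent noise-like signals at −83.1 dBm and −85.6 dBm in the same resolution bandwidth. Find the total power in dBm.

Convert to linear, add, convert back:
P₁ = 4.90×10⁻¹² W, P₂ = 2.75×10⁻¹² W
P_tot = 7.65×10⁻¹² W → 10 log₁₀(P_tot / 10⁻³) = −81.2 dBm

−81.2 dBm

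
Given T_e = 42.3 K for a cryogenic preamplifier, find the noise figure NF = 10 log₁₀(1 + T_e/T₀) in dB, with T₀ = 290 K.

F = 1 + T_e/T₀ = 1 + 42.3/290 = 1.14586
NF = 10 log₁₀(1.14586) = 0.591 dB

0.591 dB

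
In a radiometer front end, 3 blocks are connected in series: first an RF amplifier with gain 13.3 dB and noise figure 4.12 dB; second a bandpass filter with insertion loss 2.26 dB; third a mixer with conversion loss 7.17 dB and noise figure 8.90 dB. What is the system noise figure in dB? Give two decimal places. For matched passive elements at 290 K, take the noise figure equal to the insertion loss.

Convert to linear (a loss of L dB is a gain of −L dB): F_i = 10^(NF_i/10), G_i = 10^(G_i,dB/10)
  Stage 1: F_1 = 10^(4.12/10) = 2.582, G_1 = 10^(13.3/10) = 21.38
  Stage 2: F_2 = 10^(2.26/10) = 1.683, G_2 = 10^(−2.26/10) = 0.5943
  Stage 3: F_3 = 10^(8.90/10) = 7.762, G_3 = 10^(−7.17/10) = 0.1919
Friis cascade:
  F = 2.582 + (1.683 − 1)/21.38 + (7.762 − 1)/12.71 = 3.146
NF = 10 log₁₀(3.146) = 4.98 dB

4.98 dB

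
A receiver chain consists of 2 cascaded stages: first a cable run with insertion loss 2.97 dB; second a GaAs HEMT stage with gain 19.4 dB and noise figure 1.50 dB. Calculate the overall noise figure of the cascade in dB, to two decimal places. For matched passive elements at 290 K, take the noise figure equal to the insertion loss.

Convert to linear (a loss of L dB is a gain of −L dB): F_i = 10^(NF_i/10), G_i = 10^(G_i,dB/10)
  Stage 1: F_1 = 10^(2.97/10) = 1.982, G_1 = 10^(−2.97/10) = 0.5047
  Stage 2: F_2 = 10^(1.50/10) = 1.413, G_2 = 10^(19.4/10) = 87.10
Friis cascade:
  F = 1.982 + (1.413 − 1)/0.5047 = 2.799
NF = 10 log₁₀(2.799) = 4.47 dB

4.47 dB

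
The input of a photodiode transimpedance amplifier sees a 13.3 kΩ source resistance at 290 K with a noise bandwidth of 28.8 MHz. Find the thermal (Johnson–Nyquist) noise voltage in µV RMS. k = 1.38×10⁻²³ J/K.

78.3 µV

V_n = √(4kTRB)
4kTRB = 4 × 1.38×10⁻²³ × 290 × 1.33×10⁴ × 2.88×10⁷ = 6.13×10⁻⁹ V²
V_n = √(6.13×10⁻⁹) = 7.83×10⁻⁵ V = 78.3 µV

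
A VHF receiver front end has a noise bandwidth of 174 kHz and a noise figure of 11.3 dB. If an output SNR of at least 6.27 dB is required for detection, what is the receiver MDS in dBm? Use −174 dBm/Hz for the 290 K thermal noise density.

Sensitivity = −174 + 10 log₁₀(B) + NF + SNR_min
= −174 + 52.41 + 11.3 + 6.27
= −104.02 dBm → −104.0 dBm

−104.0 dBm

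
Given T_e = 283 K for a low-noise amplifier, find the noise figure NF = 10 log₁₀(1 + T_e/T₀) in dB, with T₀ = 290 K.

2.96 dB

F = 1 + T_e/T₀ = 1 + 283/290 = 1.97586
NF = 10 log₁₀(1.97586) = 2.96 dB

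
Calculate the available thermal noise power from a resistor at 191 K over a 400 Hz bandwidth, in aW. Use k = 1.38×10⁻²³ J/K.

P_n = kTB = 1.38×10⁻²³ × 191 × 4.00×10² = 1.05×10⁻¹⁸ W = 1.05 aW

1.05 aW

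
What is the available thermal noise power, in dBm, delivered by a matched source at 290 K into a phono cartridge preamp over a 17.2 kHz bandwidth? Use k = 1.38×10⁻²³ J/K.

P_n = kTB = 1.38×10⁻²³ × 290 × 1.72×10⁴ = 6.88×10⁻¹⁷ W
In dBm: 10 log₁₀(6.88×10⁻¹⁷ / 10⁻³) = −131.6 dBm

−131.6 dBm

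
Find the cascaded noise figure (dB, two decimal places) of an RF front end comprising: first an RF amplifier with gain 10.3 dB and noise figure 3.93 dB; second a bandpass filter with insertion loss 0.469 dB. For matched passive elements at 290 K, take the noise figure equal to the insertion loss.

3.95 dB

Convert to linear (a loss of L dB is a gain of −L dB): F_i = 10^(NF_i/10), G_i = 10^(G_i,dB/10)
  Stage 1: F_1 = 10^(3.93/10) = 2.472, G_1 = 10^(10.3/10) = 10.72
  Stage 2: F_2 = 10^(0.469/10) = 1.114, G_2 = 10^(−0.469/10) = 0.8976
Friis cascade:
  F = 2.472 + (1.114 − 1)/10.72 = 2.482
NF = 10 log₁₀(2.482) = 3.95 dB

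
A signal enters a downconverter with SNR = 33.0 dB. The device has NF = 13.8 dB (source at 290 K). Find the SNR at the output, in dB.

By definition F = SNR_in/SNR_out, so in dB: SNR_out = SNR_in − NF
SNR_out = 33.0 − 13.8 = 19.2 dB

19.2 dB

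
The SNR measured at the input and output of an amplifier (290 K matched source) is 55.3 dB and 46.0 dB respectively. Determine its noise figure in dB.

9.3 dB

NF (dB) = SNR_in(dB) − SNR_out(dB) when the source is at T₀
NF = 55.3 − 46.0 = 9.3 dB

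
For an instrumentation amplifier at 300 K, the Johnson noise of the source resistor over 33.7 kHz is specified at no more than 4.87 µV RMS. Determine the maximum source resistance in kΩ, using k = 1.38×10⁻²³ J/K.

Johnson–Nyquist: V_n = √(4kTRB) ⇒ R = V_n² / (4kTB)
4kTB = 4 × 1.38×10⁻²³ × 300 × 3.37×10⁴ = 5.58×10⁻¹⁶
R = (4.87×10⁻⁶)² / 5.58×10⁻¹⁶ = 4.25×10⁴ Ω = 42.5 kΩ

42.5 kΩ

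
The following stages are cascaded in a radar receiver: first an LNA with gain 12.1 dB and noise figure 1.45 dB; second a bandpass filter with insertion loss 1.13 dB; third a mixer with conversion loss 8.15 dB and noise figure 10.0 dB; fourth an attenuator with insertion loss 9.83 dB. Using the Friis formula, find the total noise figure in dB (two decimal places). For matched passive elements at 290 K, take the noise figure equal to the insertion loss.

8.22 dB

Convert to linear (a loss of L dB is a gain of −L dB): F_i = 10^(NF_i/10), G_i = 10^(G_i,dB/10)
  Stage 1: F_1 = 10^(1.45/10) = 1.396, G_1 = 10^(12.1/10) = 16.22
  Stage 2: F_2 = 10^(1.13/10) = 1.297, G_2 = 10^(−1.13/10) = 0.7709
  Stage 3: F_3 = 10^(10.0/10) = 10.00, G_3 = 10^(−8.15/10) = 0.1531
  Stage 4: F_4 = 10^(9.83/10) = 9.616, G_4 = 10^(−9.83/10) = 0.1040
Friis cascade:
  F = 1.396 + (1.297 − 1)/16.22 + (10.00 − 1)/12.50 + (9.616 − 1)/1.914 = 6.636
NF = 10 log₁₀(6.636) = 8.22 dB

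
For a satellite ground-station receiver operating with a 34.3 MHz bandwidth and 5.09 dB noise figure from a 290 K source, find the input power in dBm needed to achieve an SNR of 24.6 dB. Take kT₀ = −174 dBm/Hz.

Sensitivity = −174 + 10 log₁₀(B) + NF + SNR_min
= −174 + 75.35 + 5.09 + 24.6
= −68.96 dBm → −69.0 dBm

−69.0 dBm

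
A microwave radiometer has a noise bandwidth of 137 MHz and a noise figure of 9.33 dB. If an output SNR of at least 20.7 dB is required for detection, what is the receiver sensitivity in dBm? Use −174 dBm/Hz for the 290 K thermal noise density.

Sensitivity = −174 + 10 log₁₀(B) + NF + SNR_min
= −174 + 81.37 + 9.33 + 20.7
= −62.60 dBm → −62.6 dBm

−62.6 dBm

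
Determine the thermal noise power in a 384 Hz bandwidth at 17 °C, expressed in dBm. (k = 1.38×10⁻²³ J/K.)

−148.1 dBm

T = 17 °C + 273.15 = 290.15 K
P_n = kTB = 1.38×10⁻²³ × 290.15 × 3.84×10² = 1.54×10⁻¹⁸ W
In dBm: 10 log₁₀(1.54×10⁻¹⁸ / 10⁻³) = −148.1 dBm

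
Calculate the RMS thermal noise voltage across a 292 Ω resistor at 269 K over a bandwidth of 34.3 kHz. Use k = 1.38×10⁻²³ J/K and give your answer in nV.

V_n = √(4kTRB)
4kTRB = 4 × 1.38×10⁻²³ × 269 × 2.92×10² × 3.43×10⁴ = 1.49×10⁻¹³ V²
V_n = √(1.49×10⁻¹³) = 3.86×10⁻⁷ V = 386 nV

386 nV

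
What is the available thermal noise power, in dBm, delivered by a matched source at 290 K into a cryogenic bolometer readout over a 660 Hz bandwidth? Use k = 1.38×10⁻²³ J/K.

−145.8 dBm

P_n = kTB = 1.38×10⁻²³ × 290 × 6.60×10² = 2.64×10⁻¹⁸ W
In dBm: 10 log₁₀(2.64×10⁻¹⁸ / 10⁻³) = −145.8 dBm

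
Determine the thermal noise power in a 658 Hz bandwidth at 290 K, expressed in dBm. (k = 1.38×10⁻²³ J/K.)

P_n = kTB = 1.38×10⁻²³ × 290 × 6.58×10² = 2.63×10⁻¹⁸ W
In dBm: 10 log₁₀(2.63×10⁻¹⁸ / 10⁻³) = −145.8 dBm

−145.8 dBm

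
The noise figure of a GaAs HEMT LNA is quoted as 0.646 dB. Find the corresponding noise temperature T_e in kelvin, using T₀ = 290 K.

46.5 K

F = 10^(0.646/10) = 1.16038
T_e = (F − 1)·T₀ = (1.16038 − 1) × 290 = 46.5 K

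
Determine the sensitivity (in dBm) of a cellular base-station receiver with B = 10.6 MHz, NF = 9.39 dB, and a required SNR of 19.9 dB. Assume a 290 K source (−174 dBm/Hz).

−74.5 dBm

Sensitivity = −174 + 10 log₁₀(B) + NF + SNR_min
= −174 + 70.25 + 9.39 + 19.9
= −74.46 dBm → −74.5 dBm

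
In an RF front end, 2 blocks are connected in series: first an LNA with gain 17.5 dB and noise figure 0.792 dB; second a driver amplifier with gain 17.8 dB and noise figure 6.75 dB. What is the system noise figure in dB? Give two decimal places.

Convert to linear (a loss of L dB is a gain of −L dB): F_i = 10^(NF_i/10), G_i = 10^(G_i,dB/10)
  Stage 1: F_1 = 10^(0.792/10) = 1.200, G_1 = 10^(17.5/10) = 56.23
  Stage 2: F_2 = 10^(6.75/10) = 4.732, G_2 = 10^(17.8/10) = 60.26
Friis cascade:
  F = 1.200 + (4.732 − 1)/56.23 = 1.266
NF = 10 log₁₀(1.266) = 1.03 dB

1.03 dB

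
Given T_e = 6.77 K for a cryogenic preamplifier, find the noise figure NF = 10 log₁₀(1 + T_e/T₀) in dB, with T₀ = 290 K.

F = 1 + T_e/T₀ = 1 + 6.77/290 = 1.02334
NF = 10 log₁₀(1.02334) = 0.100 dB

0.100 dB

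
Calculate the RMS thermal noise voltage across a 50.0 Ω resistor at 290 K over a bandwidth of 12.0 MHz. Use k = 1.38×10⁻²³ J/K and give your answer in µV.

V_n = √(4kTRB)
4kTRB = 4 × 1.38×10⁻²³ × 290 × 5.00×10¹ × 1.20×10⁷ = 9.60×10⁻¹² V²
V_n = √(9.60×10⁻¹²) = 3.10×10⁻⁶ V = 3.10 µV

3.10 µV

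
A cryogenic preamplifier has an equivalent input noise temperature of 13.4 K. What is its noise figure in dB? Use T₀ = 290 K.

0.196 dB

F = 1 + T_e/T₀ = 1 + 13.4/290 = 1.04621
NF = 10 log₁₀(1.04621) = 0.196 dB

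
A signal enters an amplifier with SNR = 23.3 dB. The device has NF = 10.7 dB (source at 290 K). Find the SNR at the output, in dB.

12.6 dB

By definition F = SNR_in/SNR_out, so in dB: SNR_out = SNR_in − NF
SNR_out = 23.3 − 10.7 = 12.6 dB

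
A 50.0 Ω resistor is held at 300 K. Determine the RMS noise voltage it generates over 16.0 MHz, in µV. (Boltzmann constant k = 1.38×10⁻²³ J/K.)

3.64 µV

V_n = √(4kTRB)
4kTRB = 4 × 1.38×10⁻²³ × 300 × 5.00×10¹ × 1.60×10⁷ = 1.32×10⁻¹¹ V²
V_n = √(1.32×10⁻¹¹) = 3.64×10⁻⁶ V = 3.64 µV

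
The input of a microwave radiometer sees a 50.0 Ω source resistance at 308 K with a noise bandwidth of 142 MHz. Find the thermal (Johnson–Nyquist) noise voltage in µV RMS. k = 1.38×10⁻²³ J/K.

11.0 µV

V_n = √(4kTRB)
4kTRB = 4 × 1.38×10⁻²³ × 308 × 5.00×10¹ × 1.42×10⁸ = 1.21×10⁻¹⁰ V²
V_n = √(1.21×10⁻¹⁰) = 1.10×10⁻⁵ V = 11.0 µV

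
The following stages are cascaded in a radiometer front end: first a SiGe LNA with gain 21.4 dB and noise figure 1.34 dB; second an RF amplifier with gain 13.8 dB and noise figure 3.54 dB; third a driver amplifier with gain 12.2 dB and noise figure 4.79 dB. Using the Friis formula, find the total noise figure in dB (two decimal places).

Convert to linear (a loss of L dB is a gain of −L dB): F_i = 10^(NF_i/10), G_i = 10^(G_i,dB/10)
  Stage 1: F_1 = 10^(1.34/10) = 1.361, G_1 = 10^(21.4/10) = 138.0
  Stage 2: F_2 = 10^(3.54/10) = 2.259, G_2 = 10^(13.8/10) = 23.99
  Stage 3: F_3 = 10^(4.79/10) = 3.013, G_3 = 10^(12.2/10) = 16.60
Friis cascade:
  F = 1.361 + (2.259 − 1)/138.0 + (3.013 − 1)/3311 = 1.371
NF = 10 log₁₀(1.371) = 1.37 dB

1.37 dB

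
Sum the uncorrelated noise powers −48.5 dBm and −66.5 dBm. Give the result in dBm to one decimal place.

Convert to linear, add, convert back:
P₁ = 1.41×10⁻⁸ W, P₂ = 2.24×10⁻¹⁰ W
P_tot = 1.43×10⁻⁸ W → 10 log₁₀(P_tot / 10⁻³) = −48.4 dBm

−48.4 dBm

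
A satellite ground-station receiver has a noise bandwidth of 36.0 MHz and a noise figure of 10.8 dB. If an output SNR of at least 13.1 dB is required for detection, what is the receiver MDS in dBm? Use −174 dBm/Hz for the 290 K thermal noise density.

Sensitivity = −174 + 10 log₁₀(B) + NF + SNR_min
= −174 + 75.56 + 10.8 + 13.1
= −74.54 dBm → −74.5 dBm

−74.5 dBm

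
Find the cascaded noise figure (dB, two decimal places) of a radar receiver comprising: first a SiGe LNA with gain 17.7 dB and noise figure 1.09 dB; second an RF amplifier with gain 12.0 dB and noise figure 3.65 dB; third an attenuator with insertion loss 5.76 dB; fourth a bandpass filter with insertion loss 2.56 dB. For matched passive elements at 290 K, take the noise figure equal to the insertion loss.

1.19 dB

Convert to linear (a loss of L dB is a gain of −L dB): F_i = 10^(NF_i/10), G_i = 10^(G_i,dB/10)
  Stage 1: F_1 = 10^(1.09/10) = 1.285, G_1 = 10^(17.7/10) = 58.88
  Stage 2: F_2 = 10^(3.65/10) = 2.317, G_2 = 10^(12.0/10) = 15.85
  Stage 3: F_3 = 10^(5.76/10) = 3.767, G_3 = 10^(−5.76/10) = 0.2655
  Stage 4: F_4 = 10^(2.56/10) = 1.803, G_4 = 10^(−2.56/10) = 0.5546
Friis cascade:
  F = 1.285 + (2.317 − 1)/58.88 + (3.767 − 1)/933.3 + (1.803 − 1)/247.7 = 1.314
NF = 10 log₁₀(1.314) = 1.19 dB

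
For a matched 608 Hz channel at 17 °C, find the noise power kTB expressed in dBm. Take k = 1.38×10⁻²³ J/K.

T = 17 °C + 273.15 = 290.15 K
P_n = kTB = 1.38×10⁻²³ × 290.15 × 6.08×10² = 2.43×10⁻¹⁸ W
In dBm: 10 log₁₀(2.43×10⁻¹⁸ / 10⁻³) = −146.1 dBm

−146.1 dBm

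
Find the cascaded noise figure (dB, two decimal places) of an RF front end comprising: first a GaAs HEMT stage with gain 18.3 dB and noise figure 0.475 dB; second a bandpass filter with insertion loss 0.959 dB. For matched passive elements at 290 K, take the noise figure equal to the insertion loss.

0.49 dB

Convert to linear (a loss of L dB is a gain of −L dB): F_i = 10^(NF_i/10), G_i = 10^(G_i,dB/10)
  Stage 1: F_1 = 10^(0.475/10) = 1.116, G_1 = 10^(18.3/10) = 67.61
  Stage 2: F_2 = 10^(0.959/10) = 1.247, G_2 = 10^(−0.959/10) = 0.8019
Friis cascade:
  F = 1.116 + (1.247 − 1)/67.61 = 1.119
NF = 10 log₁₀(1.119) = 0.49 dB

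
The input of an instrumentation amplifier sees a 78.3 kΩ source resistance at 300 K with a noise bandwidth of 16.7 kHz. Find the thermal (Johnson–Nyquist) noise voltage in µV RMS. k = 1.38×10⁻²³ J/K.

4.65 µV

V_n = √(4kTRB)
4kTRB = 4 × 1.38×10⁻²³ × 300 × 7.83×10⁴ × 1.67×10⁴ = 2.17×10⁻¹¹ V²
V_n = √(2.17×10⁻¹¹) = 4.65×10⁻⁶ V = 4.65 µV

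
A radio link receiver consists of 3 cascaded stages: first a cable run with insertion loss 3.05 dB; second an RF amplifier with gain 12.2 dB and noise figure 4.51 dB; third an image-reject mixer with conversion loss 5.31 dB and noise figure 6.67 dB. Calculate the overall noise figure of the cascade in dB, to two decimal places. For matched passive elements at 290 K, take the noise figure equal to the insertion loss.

7.89 dB

Convert to linear (a loss of L dB is a gain of −L dB): F_i = 10^(NF_i/10), G_i = 10^(G_i,dB/10)
  Stage 1: F_1 = 10^(3.05/10) = 2.018, G_1 = 10^(−3.05/10) = 0.4955
  Stage 2: F_2 = 10^(4.51/10) = 2.825, G_2 = 10^(12.2/10) = 16.60
  Stage 3: F_3 = 10^(6.67/10) = 4.645, G_3 = 10^(−5.31/10) = 0.2944
Friis cascade:
  F = 2.018 + (2.825 − 1)/0.4955 + (4.645 − 1)/8.222 = 6.145
NF = 10 log₁₀(6.145) = 7.89 dB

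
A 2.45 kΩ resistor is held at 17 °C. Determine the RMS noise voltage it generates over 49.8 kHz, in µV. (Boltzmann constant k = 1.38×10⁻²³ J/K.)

1.40 µV

T = 17 °C + 273.15 = 290.15 K
V_n = √(4kTRB)
4kTRB = 4 × 1.38×10⁻²³ × 290.15 × 2.45×10³ × 4.98×10⁴ = 1.95×10⁻¹² V²
V_n = √(1.95×10⁻¹²) = 1.40×10⁻⁶ V = 1.40 µV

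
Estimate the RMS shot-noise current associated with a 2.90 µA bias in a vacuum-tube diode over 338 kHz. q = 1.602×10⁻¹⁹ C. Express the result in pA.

560 pA

I_n = √(2qI·B)
2qI·B = 2 × 1.602×10⁻¹⁹ × 2.90×10⁻⁶ × 3.38×10⁵ = 3.14×10⁻¹⁹ A²
I_n = √(3.14×10⁻¹⁹) = 5.60×10⁻¹⁰ A = 560 pA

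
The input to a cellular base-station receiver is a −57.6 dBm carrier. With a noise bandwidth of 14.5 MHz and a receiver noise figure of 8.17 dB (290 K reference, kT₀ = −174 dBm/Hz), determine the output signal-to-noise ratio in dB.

Noise floor: N = −174 + 10 log₁₀(B) + NF
10 log₁₀(1.45×10⁷) = 71.61 dB
N = −174 + 71.61 + 8.17 = −94.22 dBm
SNR = P_sig − N = −57.6 − (−94.22) = 36.62 dB → 36.6 dB

36.6 dB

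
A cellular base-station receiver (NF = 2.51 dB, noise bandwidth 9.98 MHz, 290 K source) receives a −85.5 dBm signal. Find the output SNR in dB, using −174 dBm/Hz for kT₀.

16.0 dB

Noise floor: N = −174 + 10 log₁₀(B) + NF
10 log₁₀(9.98×10⁶) = 69.99 dB
N = −174 + 69.99 + 2.51 = −101.50 dBm
SNR = P_sig − N = −85.5 − (−101.50) = 16.00 dB → 16.0 dB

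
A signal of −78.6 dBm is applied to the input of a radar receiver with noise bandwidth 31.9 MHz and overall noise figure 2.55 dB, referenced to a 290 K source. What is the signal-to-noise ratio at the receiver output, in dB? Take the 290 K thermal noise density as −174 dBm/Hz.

17.8 dB

Noise floor: N = −174 + 10 log₁₀(B) + NF
10 log₁₀(3.19×10⁷) = 75.04 dB
N = −174 + 75.04 + 2.55 = −96.41 dBm
SNR = P_sig − N = −78.6 − (−96.41) = 17.81 dB → 17.8 dB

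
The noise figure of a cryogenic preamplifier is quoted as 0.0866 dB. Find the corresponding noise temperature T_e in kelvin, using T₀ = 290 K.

5.84 K

F = 10^(0.0866/10) = 1.02014
T_e = (F − 1)·T₀ = (1.02014 − 1) × 290 = 5.84 K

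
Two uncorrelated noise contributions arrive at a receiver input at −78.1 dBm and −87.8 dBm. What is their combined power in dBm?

Convert to linear, add, convert back:
P₁ = 1.55×10⁻¹¹ W, P₂ = 1.66×10⁻¹² W
P_tot = 1.71×10⁻¹¹ W → 10 log₁₀(P_tot / 10⁻³) = −77.7 dBm

−77.7 dBm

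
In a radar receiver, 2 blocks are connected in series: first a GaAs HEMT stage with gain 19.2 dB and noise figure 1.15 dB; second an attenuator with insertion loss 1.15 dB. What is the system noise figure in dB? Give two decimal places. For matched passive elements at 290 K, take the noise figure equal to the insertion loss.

Convert to linear (a loss of L dB is a gain of −L dB): F_i = 10^(NF_i/10), G_i = 10^(G_i,dB/10)
  Stage 1: F_1 = 10^(1.15/10) = 1.303, G_1 = 10^(19.2/10) = 83.18
  Stage 2: F_2 = 10^(1.15/10) = 1.303, G_2 = 10^(−1.15/10) = 0.7674
Friis cascade:
  F = 1.303 + (1.303 − 1)/83.18 = 1.307
NF = 10 log₁₀(1.307) = 1.16 dB

1.16 dB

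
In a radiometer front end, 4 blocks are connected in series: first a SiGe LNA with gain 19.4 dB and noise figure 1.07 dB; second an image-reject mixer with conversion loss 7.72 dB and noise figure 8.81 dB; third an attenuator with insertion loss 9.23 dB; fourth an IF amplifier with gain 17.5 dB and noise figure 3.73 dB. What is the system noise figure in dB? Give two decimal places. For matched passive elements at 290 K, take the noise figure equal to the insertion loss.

Convert to linear (a loss of L dB is a gain of −L dB): F_i = 10^(NF_i/10), G_i = 10^(G_i,dB/10)
  Stage 1: F_1 = 10^(1.07/10) = 1.279, G_1 = 10^(19.4/10) = 87.10
  Stage 2: F_2 = 10^(8.81/10) = 7.603, G_2 = 10^(−7.72/10) = 0.1690
  Stage 3: F_3 = 10^(9.23/10) = 8.375, G_3 = 10^(−9.23/10) = 0.1194
  Stage 4: F_4 = 10^(3.73/10) = 2.360, G_4 = 10^(17.5/10) = 56.23
Friis cascade:
  F = 1.279 + (7.603 − 1)/87.10 + (8.375 − 1)/14.72 + (2.360 − 1)/1.758 = 2.630
NF = 10 log₁₀(2.630) = 4.20 dB

4.20 dB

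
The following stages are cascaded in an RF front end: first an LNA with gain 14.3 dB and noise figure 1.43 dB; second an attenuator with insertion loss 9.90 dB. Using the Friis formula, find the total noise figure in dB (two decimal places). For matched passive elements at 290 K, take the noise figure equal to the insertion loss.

Convert to linear (a loss of L dB is a gain of −L dB): F_i = 10^(NF_i/10), G_i = 10^(G_i,dB/10)
  Stage 1: F_1 = 10^(1.43/10) = 1.390, G_1 = 10^(14.3/10) = 26.92
  Stage 2: F_2 = 10^(9.90/10) = 9.772, G_2 = 10^(−9.90/10) = 0.1023
Friis cascade:
  F = 1.390 + (9.772 − 1)/26.92 = 1.716
NF = 10 log₁₀(1.716) = 2.34 dB

2.34 dB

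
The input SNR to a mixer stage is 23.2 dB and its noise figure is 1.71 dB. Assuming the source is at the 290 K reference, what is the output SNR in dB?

By definition F = SNR_in/SNR_out, so in dB: SNR_out = SNR_in − NF
SNR_out = 23.2 − 1.71 = 21.49 dB

21.49 dB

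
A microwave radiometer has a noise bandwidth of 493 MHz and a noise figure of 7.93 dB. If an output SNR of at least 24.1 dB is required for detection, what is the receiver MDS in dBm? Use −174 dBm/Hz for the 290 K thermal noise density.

Sensitivity = −174 + 10 log₁₀(B) + NF + SNR_min
= −174 + 86.93 + 7.93 + 24.1
= −55.04 dBm → −55.0 dBm

−55.0 dBm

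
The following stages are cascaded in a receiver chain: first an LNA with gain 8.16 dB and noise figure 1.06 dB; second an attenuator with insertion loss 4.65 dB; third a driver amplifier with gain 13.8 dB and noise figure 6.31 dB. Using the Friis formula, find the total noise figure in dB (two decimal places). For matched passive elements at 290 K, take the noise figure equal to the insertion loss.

Convert to linear (a loss of L dB is a gain of −L dB): F_i = 10^(NF_i/10), G_i = 10^(G_i,dB/10)
  Stage 1: F_1 = 10^(1.06/10) = 1.276, G_1 = 10^(8.16/10) = 6.546
  Stage 2: F_2 = 10^(4.65/10) = 2.917, G_2 = 10^(−4.65/10) = 0.3428
  Stage 3: F_3 = 10^(6.31/10) = 4.276, G_3 = 10^(13.8/10) = 23.99
Friis cascade:
  F = 1.276 + (2.917 − 1)/6.546 + (4.276 − 1)/2.244 = 3.029
NF = 10 log₁₀(3.029) = 4.81 dB

4.81 dB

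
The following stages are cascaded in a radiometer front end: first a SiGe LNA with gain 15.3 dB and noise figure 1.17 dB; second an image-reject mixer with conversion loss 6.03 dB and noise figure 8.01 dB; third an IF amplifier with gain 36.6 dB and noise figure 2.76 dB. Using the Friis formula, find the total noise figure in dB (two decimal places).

Convert to linear (a loss of L dB is a gain of −L dB): F_i = 10^(NF_i/10), G_i = 10^(G_i,dB/10)
  Stage 1: F_1 = 10^(1.17/10) = 1.309, G_1 = 10^(15.3/10) = 33.88
  Stage 2: F_2 = 10^(8.01/10) = 6.324, G_2 = 10^(−6.03/10) = 0.2495
  Stage 3: F_3 = 10^(2.76/10) = 1.888, G_3 = 10^(36.6/10) = 4571
Friis cascade:
  F = 1.309 + (6.324 − 1)/33.88 + (1.888 − 1)/8.453 = 1.571
NF = 10 log₁₀(1.571) = 1.96 dB

1.96 dB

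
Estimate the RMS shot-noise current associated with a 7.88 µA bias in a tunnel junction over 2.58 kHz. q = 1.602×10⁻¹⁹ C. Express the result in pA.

I_n = √(2qI·B)
2qI·B = 2 × 1.602×10⁻¹⁹ × 7.88×10⁻⁶ × 2.58×10³ = 6.51×10⁻²¹ A²
I_n = √(6.51×10⁻²¹) = 8.07×10⁻¹¹ A = 80.7 pA

80.7 pA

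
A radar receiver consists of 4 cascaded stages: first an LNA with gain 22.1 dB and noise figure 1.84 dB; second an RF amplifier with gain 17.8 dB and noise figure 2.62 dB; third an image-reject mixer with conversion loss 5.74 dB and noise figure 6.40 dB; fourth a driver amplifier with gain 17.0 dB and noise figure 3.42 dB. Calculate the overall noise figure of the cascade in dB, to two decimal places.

Convert to linear (a loss of L dB is a gain of −L dB): F_i = 10^(NF_i/10), G_i = 10^(G_i,dB/10)
  Stage 1: F_1 = 10^(1.84/10) = 1.528, G_1 = 10^(22.1/10) = 162.2
  Stage 2: F_2 = 10^(2.62/10) = 1.828, G_2 = 10^(17.8/10) = 60.26
  Stage 3: F_3 = 10^(6.40/10) = 4.365, G_3 = 10^(−5.74/10) = 0.2667
  Stage 4: F_4 = 10^(3.42/10) = 2.198, G_4 = 10^(17.0/10) = 50.12
Friis cascade:
  F = 1.528 + (1.828 − 1)/162.2 + (4.365 − 1)/9772 + (2.198 − 1)/2606 = 1.533
NF = 10 log₁₀(1.533) = 1.86 dB

1.86 dB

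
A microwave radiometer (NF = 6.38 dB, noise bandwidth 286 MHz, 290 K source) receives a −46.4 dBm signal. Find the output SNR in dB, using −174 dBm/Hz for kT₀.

Noise floor: N = −174 + 10 log₁₀(B) + NF
10 log₁₀(2.86×10⁸) = 84.56 dB
N = −174 + 84.56 + 6.38 = −83.06 dBm
SNR = P_sig − N = −46.4 − (−83.06) = 36.66 dB → 36.7 dB

36.7 dB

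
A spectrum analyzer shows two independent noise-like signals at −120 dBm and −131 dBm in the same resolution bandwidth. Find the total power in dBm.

Convert to linear, add, convert back:
P₁ = 1.00×10⁻¹⁵ W, P₂ = 7.94×10⁻¹⁷ W
P_tot = 1.08×10⁻¹⁵ W → 10 log₁₀(P_tot / 10⁻³) = −119.7 dBm

−119.7 dBm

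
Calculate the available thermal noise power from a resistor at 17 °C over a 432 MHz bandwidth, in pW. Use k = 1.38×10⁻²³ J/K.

1.73 pW

T = 17 °C + 273.15 = 290.15 K
P_n = kTB = 1.38×10⁻²³ × 290.15 × 4.32×10⁸ = 1.73×10⁻¹² W = 1.73 pW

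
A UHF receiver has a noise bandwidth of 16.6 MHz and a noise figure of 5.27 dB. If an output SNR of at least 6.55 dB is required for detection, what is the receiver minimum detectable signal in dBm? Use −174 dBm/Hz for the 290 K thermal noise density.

Sensitivity = −174 + 10 log₁₀(B) + NF + SNR_min
= −174 + 72.2 + 5.27 + 6.55
= −89.98 dBm → −90.0 dBm

−90.0 dBm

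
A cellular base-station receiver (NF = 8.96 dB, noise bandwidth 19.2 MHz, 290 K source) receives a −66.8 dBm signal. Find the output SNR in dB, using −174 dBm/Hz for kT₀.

25.4 dB

Noise floor: N = −174 + 10 log₁₀(B) + NF
10 log₁₀(1.92×10⁷) = 72.83 dB
N = −174 + 72.83 + 8.96 = −92.21 dBm
SNR = P_sig − N = −66.8 − (−92.21) = 25.41 dB → 25.4 dB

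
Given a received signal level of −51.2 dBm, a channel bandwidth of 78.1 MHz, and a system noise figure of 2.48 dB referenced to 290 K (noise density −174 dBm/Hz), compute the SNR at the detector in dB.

41.4 dB

Noise floor: N = −174 + 10 log₁₀(B) + NF
10 log₁₀(7.81×10⁷) = 78.93 dB
N = −174 + 78.93 + 2.48 = −92.59 dBm
SNR = P_sig − N = −51.2 − (−92.59) = 41.39 dB → 41.4 dB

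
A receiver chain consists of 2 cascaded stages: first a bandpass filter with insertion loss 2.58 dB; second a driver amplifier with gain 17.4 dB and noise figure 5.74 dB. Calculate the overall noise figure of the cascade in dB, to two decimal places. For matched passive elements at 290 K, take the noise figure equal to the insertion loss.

Convert to linear (a loss of L dB is a gain of −L dB): F_i = 10^(NF_i/10), G_i = 10^(G_i,dB/10)
  Stage 1: F_1 = 10^(2.58/10) = 1.811, G_1 = 10^(−2.58/10) = 0.5521
  Stage 2: F_2 = 10^(5.74/10) = 3.750, G_2 = 10^(17.4/10) = 54.95
Friis cascade:
  F = 1.811 + (3.750 − 1)/0.5521 = 6.792
NF = 10 log₁₀(6.792) = 8.32 dB

8.32 dB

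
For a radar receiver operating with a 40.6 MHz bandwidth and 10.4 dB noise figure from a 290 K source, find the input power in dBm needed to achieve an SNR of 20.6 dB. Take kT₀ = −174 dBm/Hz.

−66.9 dBm

Sensitivity = −174 + 10 log₁₀(B) + NF + SNR_min
= −174 + 76.09 + 10.4 + 20.6
= −66.91 dBm → −66.9 dBm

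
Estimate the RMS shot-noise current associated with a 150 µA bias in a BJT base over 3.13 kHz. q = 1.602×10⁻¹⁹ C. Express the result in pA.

388 pA

I_n = √(2qI·B)
2qI·B = 2 × 1.602×10⁻¹⁹ × 1.50×10⁻⁴ × 3.13×10³ = 1.50×10⁻¹⁹ A²
I_n = √(1.50×10⁻¹⁹) = 3.88×10⁻¹⁰ A = 388 pA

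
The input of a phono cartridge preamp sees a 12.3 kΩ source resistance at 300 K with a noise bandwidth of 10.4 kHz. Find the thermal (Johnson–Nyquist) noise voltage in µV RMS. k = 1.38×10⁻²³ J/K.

1.46 µV

V_n = √(4kTRB)
4kTRB = 4 × 1.38×10⁻²³ × 300 × 1.23×10⁴ × 1.04×10⁴ = 2.12×10⁻¹² V²
V_n = √(2.12×10⁻¹²) = 1.46×10⁻⁶ V = 1.46 µV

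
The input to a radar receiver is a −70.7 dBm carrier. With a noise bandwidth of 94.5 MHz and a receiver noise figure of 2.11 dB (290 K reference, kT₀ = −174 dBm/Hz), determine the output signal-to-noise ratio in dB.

21.4 dB

Noise floor: N = −174 + 10 log₁₀(B) + NF
10 log₁₀(9.45×10⁷) = 79.75 dB
N = −174 + 79.75 + 2.11 = −92.14 dBm
SNR = P_sig − N = −70.7 − (−92.14) = 21.44 dB → 21.4 dB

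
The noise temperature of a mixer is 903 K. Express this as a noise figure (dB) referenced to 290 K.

6.14 dB

F = 1 + T_e/T₀ = 1 + 903/290 = 4.11379
NF = 10 log₁₀(4.11379) = 6.14 dB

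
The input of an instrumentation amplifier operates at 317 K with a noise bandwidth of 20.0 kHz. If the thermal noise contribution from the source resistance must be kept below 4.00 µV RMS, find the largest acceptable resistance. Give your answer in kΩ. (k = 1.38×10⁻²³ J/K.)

Johnson–Nyquist: V_n = √(4kTRB) ⇒ R = V_n² / (4kTB)
4kTB = 4 × 1.38×10⁻²³ × 317 × 2.00×10⁴ = 3.50×10⁻¹⁶
R = (4.00×10⁻⁶)² / 3.50×10⁻¹⁶ = 4.57×10⁴ Ω = 45.7 kΩ

45.7 kΩ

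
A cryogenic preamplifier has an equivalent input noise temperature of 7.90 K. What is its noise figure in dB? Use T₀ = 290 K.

F = 1 + T_e/T₀ = 1 + 7.90/290 = 1.02724
NF = 10 log₁₀(1.02724) = 0.117 dB

0.117 dB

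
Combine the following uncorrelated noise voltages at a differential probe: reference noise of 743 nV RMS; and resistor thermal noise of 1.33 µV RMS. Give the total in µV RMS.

Uncorrelated sources add in power (mean-square): V_tot = √(ΣV_i²)
V_tot = √[(7.43×10⁻⁷)² + (1.33×10⁻⁶)²] = 1.52×10⁻⁶ V = 1.52 µV

1.52 µV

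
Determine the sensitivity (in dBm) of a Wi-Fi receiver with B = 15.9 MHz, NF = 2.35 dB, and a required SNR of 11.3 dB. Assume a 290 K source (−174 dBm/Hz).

Sensitivity = −174 + 10 log₁₀(B) + NF + SNR_min
= −174 + 72.01 + 2.35 + 11.3
= −88.34 dBm → −88.3 dBm

−88.3 dBm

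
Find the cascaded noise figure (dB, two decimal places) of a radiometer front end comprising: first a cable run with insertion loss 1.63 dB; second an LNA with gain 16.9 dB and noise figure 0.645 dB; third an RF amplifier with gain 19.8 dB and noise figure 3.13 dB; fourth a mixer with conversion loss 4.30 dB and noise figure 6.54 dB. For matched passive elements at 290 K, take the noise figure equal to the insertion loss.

2.36 dB

Convert to linear (a loss of L dB is a gain of −L dB): F_i = 10^(NF_i/10), G_i = 10^(G_i,dB/10)
  Stage 1: F_1 = 10^(1.63/10) = 1.455, G_1 = 10^(−1.63/10) = 0.6871
  Stage 2: F_2 = 10^(0.645/10) = 1.160, G_2 = 10^(16.9/10) = 48.98
  Stage 3: F_3 = 10^(3.13/10) = 2.056, G_3 = 10^(19.8/10) = 95.50
  Stage 4: F_4 = 10^(6.54/10) = 4.508, G_4 = 10^(−4.30/10) = 0.3715
Friis cascade:
  F = 1.455 + (1.160 − 1)/0.6871 + (2.056 − 1)/33.65 + (4.508 − 1)/3214 = 1.721
NF = 10 log₁₀(1.721) = 2.36 dB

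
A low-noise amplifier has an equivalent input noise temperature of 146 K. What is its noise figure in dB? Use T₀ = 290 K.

F = 1 + T_e/T₀ = 1 + 146/290 = 1.50345
NF = 10 log₁₀(1.50345) = 1.77 dB

1.77 dB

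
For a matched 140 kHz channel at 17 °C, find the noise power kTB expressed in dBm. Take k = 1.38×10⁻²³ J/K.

−122.5 dBm

T = 17 °C + 273.15 = 290.15 K
P_n = kTB = 1.38×10⁻²³ × 290.15 × 1.40×10⁵ = 5.61×10⁻¹⁶ W
In dBm: 10 log₁₀(5.61×10⁻¹⁶ / 10⁻³) = −122.5 dBm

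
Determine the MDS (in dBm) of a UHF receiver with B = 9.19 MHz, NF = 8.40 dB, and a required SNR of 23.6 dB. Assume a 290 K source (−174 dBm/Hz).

−72.4 dBm

Sensitivity = −174 + 10 log₁₀(B) + NF + SNR_min
= −174 + 69.63 + 8.40 + 23.6
= −72.37 dBm → −72.4 dBm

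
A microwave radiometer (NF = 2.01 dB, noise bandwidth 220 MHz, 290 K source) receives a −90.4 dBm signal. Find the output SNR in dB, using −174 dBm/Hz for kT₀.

−1.8 dB

Noise floor: N = −174 + 10 log₁₀(B) + NF
10 log₁₀(2.20×10⁸) = 83.42 dB
N = −174 + 83.42 + 2.01 = −88.57 dBm
SNR = P_sig − N = −90.4 − (−88.57) = −1.83 dB → −1.8 dB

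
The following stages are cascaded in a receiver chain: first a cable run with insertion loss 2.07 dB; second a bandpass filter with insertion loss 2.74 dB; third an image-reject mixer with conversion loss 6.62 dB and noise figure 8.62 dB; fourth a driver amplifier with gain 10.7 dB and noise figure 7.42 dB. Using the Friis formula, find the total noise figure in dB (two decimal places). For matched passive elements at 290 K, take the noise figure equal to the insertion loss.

Convert to linear (a loss of L dB is a gain of −L dB): F_i = 10^(NF_i/10), G_i = 10^(G_i,dB/10)
  Stage 1: F_1 = 10^(2.07/10) = 1.611, G_1 = 10^(−2.07/10) = 0.6209
  Stage 2: F_2 = 10^(2.74/10) = 1.879, G_2 = 10^(−2.74/10) = 0.5321
  Stage 3: F_3 = 10^(8.62/10) = 7.278, G_3 = 10^(−6.62/10) = 0.2178
  Stage 4: F_4 = 10^(7.42/10) = 5.521, G_4 = 10^(10.7/10) = 11.75
Friis cascade:
  F = 1.611 + (1.879 − 1)/0.6209 + (7.278 − 1)/0.3304 + (5.521 − 1)/0.07194 = 84.87
NF = 10 log₁₀(84.87) = 19.29 dB

19.29 dB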